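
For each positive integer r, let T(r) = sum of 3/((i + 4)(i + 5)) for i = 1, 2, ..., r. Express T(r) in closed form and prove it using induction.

We claim T(r) = 3r/(5(r + 5)) for all r ≥ 1.
Base case (r = 1): T(1) = 1/10, and the closed form gives 1/10. They agree.
Suppose the result is true for r = i, so T(i) = 3i/(5(i + 5)).
Then T(i+1) = T(i) + (3/((i + 5)(i + 6))) = (3i/(5(i + 5))) + (3/((i + 5)(i + 6))).
Simplifying, T(i+1) = 3(i + 1)/(5(i + 6)) = 3(i+1)/(5((i+1) + 5)),
which is the closed form with r = i+1.
By the principle of mathematical induction, the result holds for all r ≥ 1.

T(r) = 3r/(5(r + 5))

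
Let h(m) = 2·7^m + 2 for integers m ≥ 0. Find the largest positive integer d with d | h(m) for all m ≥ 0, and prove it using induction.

Computing the first values: h(0) = 4 and h(1) = 16; gcd(4, 16) = 4, so d ≤ 4.
We prove 4 | 2·7^m + 2 for all m ≥ 0 by induction on m.
When m = 0: h(0) = 4 = 4·(1), so 4 | h(0).
Inductive step: suppose the statement holds for some r ≥ 0, i.e. 4 | h(r). Then
h(r+1) = 2·7^(r+1) + 2 = 7·(2·7^r + 2) - 12 = 7·h(r) - 12. The first term is divisible by 4 by the inductive hypothesis, and -12 is divisible by 4. Hence 4 | h(r+1).
Hence, by induction on m, the claim holds for every m ≥ 0.
Therefore the largest such d is 4.

d = 4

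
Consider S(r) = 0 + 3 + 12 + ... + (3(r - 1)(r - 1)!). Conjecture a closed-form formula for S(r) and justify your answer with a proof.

We claim S(r) = 3r! - 3 for all r ≥ 1.
For the base case r = 1: S(1) = 0, and the closed form gives 0. They agree.
Suppose the result is true for r = i, so S(i) = 3i! - 3.
Then S(i+1) = S(i) + (3i·i!) = (3i! - 3) + (3i·i!).
Simplifying, S(i+1) = 3(i+1)! - 3,
which is the closed form with r = i+1.
Hence, by induction on r, the claim holds for every r ≥ 1.

S(r) = 3r! - 3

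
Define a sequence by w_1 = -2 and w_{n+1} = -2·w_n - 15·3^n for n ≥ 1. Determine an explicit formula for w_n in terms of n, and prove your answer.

Computing the first terms: w_1 = -2, w_2 = -41, w_3 = -53. This suggests w_n = 7(-2)^(n - 1) - 3^(n + 1).
Base case (n = 1): the formula gives -2 = -2 = w_1.
Suppose the result is true for n = m, so w_m = 7(-2)^(m - 1) - 3^(m + 1).
Then w_{m+1} = -2·w_m - 15·3^m = -2·(7(-2)^(m - 1) - 3^(m + 1)) - 15·3^m = 7(-2)^m - 3^(m + 2) = 7(-2)^((m+1) - 1) - 3^((m+1) + 1),
which is the claimed formula at n = m+1.
This completes the induction.

w_n = 7(-2)^(n - 1) - 3^(n + 1)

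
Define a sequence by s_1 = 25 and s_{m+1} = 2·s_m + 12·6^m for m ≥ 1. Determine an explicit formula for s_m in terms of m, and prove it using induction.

s_m = 7·2^(m - 1) + 3·6^m

Computing the first terms: s_1 = 25, s_2 = 122, s_3 = 676. This suggests s_m = 7·2^(m - 1) + 3·6^m.
For the base case m = 1: the formula gives 25 = 25 = s_1.
For the inductive step, assume it holds for an arbitrary p ≥ 1, so s_p = 7·2^(p - 1) + 3·6^p.
Then s_{p+1} = 2·s_p + 12·6^p = 2·(7·2^(p - 1) + 3·6^p) + 12·6^p = 7·2^p + 3·6^(p + 1) = 7·2^((p+1) - 1) + 3·6^(p+1),
which is the claimed formula at m = p+1.
This completes the induction.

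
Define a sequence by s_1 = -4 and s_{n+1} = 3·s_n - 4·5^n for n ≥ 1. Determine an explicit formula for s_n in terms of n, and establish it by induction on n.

Computing the first terms: s_1 = -4, s_2 = -32, s_3 = -196. This suggests s_n = 2·3^n - 2·5^n.
Base case (n = 1): the formula gives -4 = -4 = s_1.
Inductive step: suppose the statement holds for some r ≥ 1, so s_r = 2·3^r - 2·5^r.
Then s_{r+1} = 3·s_r - 4·5^r = 3·(2·3^r - 2·5^r) - 4·5^r = 2·3^(r + 1) - 2·5^(r + 1),
which is the claimed formula at n = r+1.
By induction, the statement is established for all n ≥ 1.

s_n = 2·3^n - 2·5^n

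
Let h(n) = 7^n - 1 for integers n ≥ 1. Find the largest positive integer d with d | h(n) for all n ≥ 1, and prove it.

Computing the first values: h(1) = 6 and h(2) = 48; gcd(6, 48) = 6, so d ≤ 6.
We prove 6 | 7^n - 1 for all n ≥ 1 by induction on n.
For the base case n = 1: h(1) = 6 = 6·(1), so 6 | h(1).
For the inductive step, assume it holds for an arbitrary r ≥ 1, i.e. 6 | h(r). Then
7^{r+1} − 1^{r+1} = 7·7^r − 1·1^r = 7·(7^r − 1^r) + (6)·1^r. The first term is divisible by 6 by the inductive hypothesis, and the second term (6)·1^r is divisible by 6 since 6 | 6. Hence 6 | h(r+1).
Hence, by induction on n, the claim holds for every n ≥ 1.
Therefore the largest such d is 6.

d = 6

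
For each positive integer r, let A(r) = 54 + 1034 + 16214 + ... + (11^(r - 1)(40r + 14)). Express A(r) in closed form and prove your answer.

We claim A(r) = 11^r(4r + 1) - 1 for all r ≥ 1.
For the base case r = 1: A(1) = 54, and the closed form gives 54. They agree.
Suppose the result is true for r = j, so A(j) = 11^j(4j + 1) - 1.
Then A(j+1) = A(j) + (11^j(40j + 54)) = (11^j(4j + 1) - 1) + (11^j(40j + 54)).
Simplifying, A(j+1) = 44·11^j·j + 55·11^j - 1 = 11^(j+1)(4(j+1) + 1) - 1,
which is the closed form with r = j+1.
This completes the induction.

A(r) = 11^r(4r + 1) - 1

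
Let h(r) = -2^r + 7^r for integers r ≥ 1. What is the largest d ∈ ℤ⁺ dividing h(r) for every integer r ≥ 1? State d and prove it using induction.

d = 5

Computing the first values: h(1) = 5 and h(2) = 45; gcd(5, 45) = 5, so d ≤ 5.
We prove 5 | -2^r + 7^r for all r ≥ 1 by induction on r.
When r = 1: h(1) = 5 = 5·(1), so 5 | h(1).
Suppose the result is true for r = k, i.e. 5 | h(k). Then
7^{k+1} − 2^{k+1} = 7·7^k − 2·2^k = 7·(7^k − 2^k) + (5)·2^k. The first term is divisible by 5 by the inductive hypothesis, and the second term (5)·2^k is divisible by 5 since 5 | 5. Hence 5 | h(k+1).
By the principle of mathematical induction, the result holds for all r ≥ 1.
Therefore the largest such d is 5.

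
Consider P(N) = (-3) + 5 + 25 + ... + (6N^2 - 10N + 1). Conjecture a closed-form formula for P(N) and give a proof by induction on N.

P(N) = N(2N^2 - 2N - 3)

We claim P(N) = N(2N^2 - 2N - 3) for all N ≥ 1.
Base step (N = 1): P(1) = -3, and the closed form gives -3. They agree.
Suppose the result is true for N = m, so P(m) = m(2m^2 - 2m - 3).
Then P(m+1) = P(m) + (6m^2 + 2m - 3) = (m(2m^2 - 2m - 3)) + (6m^2 + 2m - 3).
Simplifying, P(m+1) = (m + 1)(2m^2 + 2m - 3) = (m+1)(2(m+1)^2 - 2(m+1) - 3),
which is the closed form with N = m+1.
By the principle of mathematical induction, the result holds for all N ≥ 1.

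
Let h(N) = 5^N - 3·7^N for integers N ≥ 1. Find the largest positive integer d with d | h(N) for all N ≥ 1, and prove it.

Computing the first values: h(1) = -16 and h(2) = -122; gcd(-16, -122) = 2, so d ≤ 2.
We prove 2 | 5^N - 3·7^N for all N ≥ 1 by induction on N.
Base step (N = 1): h(1) = -16 = 2·(-8), so 2 | h(1).
Inductive step: suppose the statement holds for some k ≥ 1, i.e. 2 | h(k). Then
h(k+1) − 7·h(k) = (5^(k+1) - 3·7^(k+1)) − 7·(5^k - 3·7^k) = (1)·5^k·(5 − 7) = (-2)·5^k. Since 2 | h(k) by the inductive hypothesis, 2 | 7·h(k); and 2 | -2 since -2 = 2·-1. Therefore 2 | h(k+1).
By the principle of mathematical induction, the result holds for all N ≥ 1.
Therefore the largest such d is 2.

d = 2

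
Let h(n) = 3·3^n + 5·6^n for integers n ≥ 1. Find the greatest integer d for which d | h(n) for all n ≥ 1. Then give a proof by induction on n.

d = 3

Computing the first values: h(1) = 39 and h(2) = 207; gcd(39, 207) = 3, so d ≤ 3.
We prove 3 | 3·3^n + 5·6^n for all n ≥ 1 by induction on n.
When n = 1: h(1) = 39 = 3·(13), so 3 | h(1).
For the inductive step, assume it holds for an arbitrary p ≥ 1, i.e. 3 | h(p). Then
h(p+1) − 6·h(p) = (3·3^(p+1) + 5·6^(p+1)) − 6·(3·3^p + 5·6^p) = (3)·3^p·(3 − 6) = (-9)·3^p. Since 3 | h(p) by the inductive hypothesis, 3 | 6·h(p); and 3 | -9 since -9 = 3·-3. Therefore 3 | h(p+1).
This completes the induction.
Therefore the largest such d is 3.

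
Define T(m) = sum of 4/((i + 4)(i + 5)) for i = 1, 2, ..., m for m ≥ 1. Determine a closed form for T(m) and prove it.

T(m) = 4m/(5(m + 5))

We claim T(m) = 4m/(5(m + 5)) for all m ≥ 1.
Base case (m = 1): T(1) = 2/15, and the closed form gives 2/15. They agree.
Inductive step: assume the claim holds for m = i, so T(i) = 4i/(5(i + 5)).
Then T(i+1) = T(i) + (4/((i + 5)(i + 6))) = (4i/(5(i + 5))) + (4/((i + 5)(i + 6))).
Simplifying, T(i+1) = 4(i + 1)/(5(i + 6)) = 4(i+1)/(5((i+1) + 5)),
which is the closed form with m = i+1.
By the principle of mathematical induction, the result holds for all m ≥ 1.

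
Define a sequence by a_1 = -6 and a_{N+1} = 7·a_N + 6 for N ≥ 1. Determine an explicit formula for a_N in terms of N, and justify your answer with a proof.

a_N = -5·7^(N - 1) - 1

Computing the first terms: a_1 = -6, a_2 = -36, a_3 = -246. This suggests a_N = -5·7^(N - 1) - 1.
For the base case N = 1: the formula gives -6 = -6 = a_1.
Inductive step: suppose the statement holds for some r ≥ 1, so a_r = -5·7^(r - 1) - 1.
Then a_{r+1} = 7·a_r + 6 = 7·(-5·7^(r - 1) - 1) + 6 = -5·7^r - 1 = -5·7^((r+1) - 1) - 1,
which is the claimed formula at N = r+1.
By induction, the statement is established for all N ≥ 1.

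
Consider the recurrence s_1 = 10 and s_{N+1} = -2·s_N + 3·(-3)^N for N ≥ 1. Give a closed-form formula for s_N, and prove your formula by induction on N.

s_N = (-2)^(N - 1) + (-3)^(N + 1)

Computing the first terms: s_1 = 10, s_2 = -29, s_3 = 85. This suggests s_N = (-2)^(N - 1) + (-3)^(N + 1).
When N = 1: the formula gives 10 = 10 = s_1.
Inductive step: assume the claim holds for N = m, so s_m = (-2)^(m - 1) + (-3)^(m + 1).
Then s_{m+1} = -2·s_m + 3·(-3)^m = -2·((-2)^(m - 1) + (-3)^(m + 1)) + 3·(-3)^m = (-2)^m + (-3)^(m + 2) = (-2)^((m+1) - 1) + (-3)^((m+1) + 1),
which is the claimed formula at N = m+1.
This completes the induction.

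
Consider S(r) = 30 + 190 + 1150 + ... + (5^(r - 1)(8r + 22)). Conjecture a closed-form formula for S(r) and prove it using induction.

S(r) = 5^r(2r + 5) - 5

We claim S(r) = 5^r(2r + 5) - 5 for all r ≥ 1.
Base case (r = 1): S(1) = 30, and the closed form gives 30. They agree.
Inductive step: suppose the statement holds for some m ≥ 1, so S(m) = 5^m(2m + 5) - 5.
Then S(m+1) = S(m) + (5^m(8m + 30)) = (5^m(2m + 5) - 5) + (5^m(8m + 30)).
Simplifying, S(m+1) = 10·5^m·m + 35·5^m - 5 = 5^(m+1)(2(m+1) + 5) - 5,
which is the closed form with r = m+1.
Hence, by induction on r, the claim holds for every r ≥ 1.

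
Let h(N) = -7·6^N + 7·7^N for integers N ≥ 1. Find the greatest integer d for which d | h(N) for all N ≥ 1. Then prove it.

Computing the first values: h(1) = 7 and h(2) = 91; gcd(7, 91) = 7, so d ≤ 7.
We prove 7 | -7·6^N + 7·7^N for all N ≥ 1 by induction on N.
Base case (N = 1): h(1) = 7 = 7·(1), so 7 | h(1).
Suppose the result is true for N = k, i.e. 7 | h(k). Then
h(k+1) − 7·h(k) = (-7·6^(k+1) + 7·7^(k+1)) − 7·(-7·6^k + 7·7^k) = (-7)·6^k·(6 − 7) = (7)·6^k. Since 7 | h(k) by the inductive hypothesis, 7 | 7·h(k); and 7 | 7 since 7 = 7·1. Therefore 7 | h(k+1).
By induction, the statement is established for all N ≥ 1.
Therefore the largest such d is 7.

d = 7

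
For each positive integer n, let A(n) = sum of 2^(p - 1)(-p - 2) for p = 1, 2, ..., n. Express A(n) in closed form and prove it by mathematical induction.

We claim A(n) = -2^n(n + 1) + 1 for all n ≥ 1.
When n = 1: A(1) = -3, and the closed form gives -3. They agree.
Inductive step: suppose the statement holds for some p ≥ 1, so A(p) = -2^p(p + 1) + 1.
Then A(p+1) = A(p) + (2^p(-p - 3)) = (-2^p(p + 1) + 1) + (2^p(-p - 3)).
Simplifying, A(p+1) = -2^(p + 1)p - 2^(p + 2) + 1 = -2^(p+1)((p+1) + 1) + 1,
which is the closed form with n = p+1.
By the principle of mathematical induction, the result holds for all n ≥ 1.

A(n) = -2^n(n + 1) + 1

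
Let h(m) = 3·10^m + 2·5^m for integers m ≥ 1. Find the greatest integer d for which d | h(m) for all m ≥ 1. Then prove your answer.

d = 10

Computing the first values: h(1) = 40 and h(2) = 350; gcd(40, 350) = 10, so d ≤ 10.
We prove 10 | 3·10^m + 2·5^m for all m ≥ 1 by induction on m.
Base step (m = 1): h(1) = 40 = 10·(4), so 10 | h(1).
For the inductive step, assume it holds for an arbitrary k ≥ 1, i.e. 10 | h(k). Then
h(k+1) − 10·h(k) = (3·10^(k+1) + 2·5^(k+1)) − 10·(3·10^k + 2·5^k) = (2)·5^k·(5 − 10) = (-10)·5^k. Since 10 | h(k) by the inductive hypothesis, 10 | 10·h(k); and 10 | -10 since -10 = 10·-1. Therefore 10 | h(k+1).
By the principle of mathematical induction, the result holds for all m ≥ 1.
Therefore the largest such d is 10.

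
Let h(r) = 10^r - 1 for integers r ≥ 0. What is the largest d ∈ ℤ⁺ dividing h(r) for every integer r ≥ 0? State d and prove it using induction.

Computing the first values: h(0) = 0 and h(1) = 9; gcd(0, 9) = 9, so d ≤ 9.
We prove 9 | 10^r - 1 for all r ≥ 0 by induction on r.
Base case (r = 0): h(0) = 0 = 9·(0), so 9 | h(0).
Inductive step: suppose the statement holds for some p ≥ 0, i.e. 9 | h(p). Then
h(p+1) = 10^(p+1) - 1 = 10·(10^p - 1) + 9 = 10·h(p) + 9. The first term is divisible by 9 by the inductive hypothesis, and 9 is divisible by 9. Hence 9 | h(p+1).
By induction, the statement is established for all r ≥ 0.
Therefore the largest such d is 9.

d = 9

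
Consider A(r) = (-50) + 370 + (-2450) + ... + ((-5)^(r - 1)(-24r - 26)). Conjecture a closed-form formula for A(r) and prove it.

We claim A(r) = (-5)^r(4r + 5) - 5 for all r ≥ 1.
Base step (r = 1): A(1) = -50, and the closed form gives -50. They agree.
Inductive step: suppose the statement holds for some m ≥ 1, so A(m) = (-5)^m(4m + 5) - 5.
Then A(m+1) = A(m) + ((-5)^m(-24m - 50)) = ((-5)^m(4m + 5) - 5) + ((-5)^m(-24m - 50)).
Simplifying, A(m+1) = -20(-5)^m·m - 45(-5)^m - 5 = (-5)^(m+1)(4(m+1) + 5) - 5,
which is the closed form with r = m+1.
Hence, by induction on r, the claim holds for every r ≥ 1.

A(r) = (-5)^r(4r + 5) - 5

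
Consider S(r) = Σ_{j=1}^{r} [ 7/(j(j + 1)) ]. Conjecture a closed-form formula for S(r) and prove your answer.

We claim S(r) = 7r/(r + 1) for all r ≥ 1.
For the base case r = 1: S(1) = 7/2, and the closed form gives 7/2. They agree.
Inductive step: suppose the statement holds for some j ≥ 1, so S(j) = 7j/(j + 1).
Then S(j+1) = S(j) + (7/((j + 1)(j + 2))) = (7j/(j + 1)) + (7/((j + 1)(j + 2))).
Simplifying, S(j+1) = 7(j + 1)/(j + 2) = 7(j+1)/((j+1) + 1),
which is the closed form with r = j+1.
This completes the induction.

S(r) = 7r/(r + 1)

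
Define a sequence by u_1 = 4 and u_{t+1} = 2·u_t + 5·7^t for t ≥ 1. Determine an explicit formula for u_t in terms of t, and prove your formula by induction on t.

u_t = -3·2^(t - 1) + 7^t

Computing the first terms: u_1 = 4, u_2 = 43, u_3 = 331. This suggests u_t = -3·2^(t - 1) + 7^t.
For the base case t = 1: the formula gives 4 = 4 = u_1.
Suppose the result is true for t = k, so u_k = -3·2^(k - 1) + 7^k.
Then u_{k+1} = 2·u_k + 5·7^k = 2·(-3·2^(k - 1) + 7^k) + 5·7^k = -3·2^k + 7^(k + 1) = -3·2^((k+1) - 1) + 7^(k+1),
which is the claimed formula at t = k+1.
By induction, the statement is established for all t ≥ 1.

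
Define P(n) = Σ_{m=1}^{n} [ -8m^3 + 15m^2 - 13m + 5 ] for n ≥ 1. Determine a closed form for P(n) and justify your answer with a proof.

We claim P(n) = -n(2n^3 - n^2 + n - 1) for all n ≥ 1.
When n = 1: P(1) = -1, and the closed form gives -1. They agree.
Inductive step: suppose the statement holds for some m ≥ 1, so P(m) = m(-2m^3 + m^2 - m + 1).
Then P(m+1) = P(m) + (-8m^3 - 9m^2 - 7m - 1) = (m(-2m^3 + m^2 - m + 1)) + (-8m^3 - 9m^2 - 7m - 1).
Simplifying, P(m+1) = -(m + 1)(2m^3 + 5m^2 + 5m + 1) = -(m+1)(2(m+1)^3 - (m+1)^2 + (m+1) - 1),
which is the closed form with n = m+1.
By the principle of mathematical induction, the result holds for all n ≥ 1.

P(n) = -n(2n^3 - n^2 + n - 1)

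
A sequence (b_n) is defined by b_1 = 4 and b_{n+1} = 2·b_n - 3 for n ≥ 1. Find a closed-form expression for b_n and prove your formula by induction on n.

b_n = 2^(n - 1) + 3

Computing the first terms: b_1 = 4, b_2 = 5, b_3 = 7. This suggests b_n = 2^(n - 1) + 3.
For the base case n = 1: the formula gives 4 = 4 = b_1.
Suppose the result is true for n = i, so b_i = 2^(i - 1) + 3.
Then b_{i+1} = 2·b_i - 3 = 2·(2^(i - 1) + 3) - 3 = 2^i + 3 = 2^((i+1) - 1) + 3,
which is the claimed formula at n = i+1.
By induction, the statement is established for all n ≥ 1.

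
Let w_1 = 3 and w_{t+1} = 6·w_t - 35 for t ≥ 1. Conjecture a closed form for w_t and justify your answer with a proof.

Computing the first terms: w_1 = 3, w_2 = -17, w_3 = -137. This suggests w_t = -4·6^(t - 1) + 7.
For the base case t = 1: the formula gives 3 = 3 = w_1.
Inductive step: suppose the statement holds for some m ≥ 1, so w_m = -4·6^(m - 1) + 7.
Then w_{m+1} = 6·w_m - 35 = 6·(-4·6^(m - 1) + 7) - 35 = -4·6^m + 7 = -4·6^((m+1) - 1) + 7,
which is the claimed formula at t = m+1.
By the principle of mathematical induction, the result holds for all t ≥ 1.

w_t = -4·6^(t - 1) + 7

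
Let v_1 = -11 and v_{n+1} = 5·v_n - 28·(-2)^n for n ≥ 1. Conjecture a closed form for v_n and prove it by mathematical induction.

Computing the first terms: v_1 = -11, v_2 = 1, v_3 = -107. This suggests v_n = (-2)^(n + 2) - 3·5^(n - 1).
When n = 1: the formula gives -11 = -11 = v_1.
Inductive step: suppose the statement holds for some p ≥ 1, so v_p = (-2)^(p + 2) - 3·5^(p - 1).
Then v_{p+1} = 5·v_p - 28·(-2)^p = 5·((-2)^(p + 2) - 3·5^(p - 1)) - 28·(-2)^p = (-2)^(p + 3) - 3·5^p = (-2)^((p+1) + 2) - 3·5^((p+1) - 1),
which is the claimed formula at n = p+1.
By the principle of mathematical induction, the result holds for all n ≥ 1.

v_n = (-2)^(n + 2) - 3·5^(n - 1)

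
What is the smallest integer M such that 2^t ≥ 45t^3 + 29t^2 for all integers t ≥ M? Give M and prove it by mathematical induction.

At t = 18: 262144 < 271836, so the inequality fails and M ≥ 19. We prove 2^t ≥ 45t^3 + 29t^2 for all t ≥ 19.
For the base case t = 19: 2^t = 524288 and 45t^3 + 29t^2 = 319124, so 524288 ≥ 319124.
For the inductive step, assume it holds for an arbitrary m ≥ 19, so 2^m ≥ 45m^3 + 29m^2.
Then 2^(m + 1) = 2·(2^m) ≥ 2·(45m^3 + 29m^2).
Also, for m ≥ 19 we have 2·(45m^3 + 29m^2) ≥ 45(m+1)^3 + 29(m+1)^2, since 2·(45m^3 + 29m^2) − (45(m+1)^3 + 29(m+1)^2) = 45m^3 - 106m^2 - 193m - 74, which is nonnegative for all m ≥ 19.
Combining, 2^(m + 1) ≥ 45(m+1)^3 + 29(m+1)^2.
This completes the induction.
Hence the smallest such M is 19.

M = 19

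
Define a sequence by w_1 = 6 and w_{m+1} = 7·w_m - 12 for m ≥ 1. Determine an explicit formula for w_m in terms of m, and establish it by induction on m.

w_m = 4·7^(m - 1) + 2

Computing the first terms: w_1 = 6, w_2 = 30, w_3 = 198. This suggests w_m = 4·7^(m - 1) + 2.
When m = 1: the formula gives 6 = 6 = w_1.
Suppose the result is true for m = k, so w_k = 4·7^(k - 1) + 2.
Then w_{k+1} = 7·w_k - 12 = 7·(4·7^(k - 1) + 2) - 12 = 4·7^k + 2 = 4·7^((k+1) - 1) + 2,
which is the claimed formula at m = k+1.
By induction, the statement is established for all m ≥ 1.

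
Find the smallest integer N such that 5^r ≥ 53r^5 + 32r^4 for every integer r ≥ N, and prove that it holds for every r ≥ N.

At r = 9: 1953125 < 3339549, so the inequality fails and N ≥ 10. We prove 5^r ≥ 53r^5 + 32r^4 for all r ≥ 10.
When r = 10: 5^r = 9765625 and 53r^5 + 32r^4 = 5620000, so 9765625 ≥ 5620000.
Inductive step: suppose the statement holds for some k ≥ 10, so 5^k ≥ 53k^5 + 32k^4.
Then 5^(k + 1) = 5·(5^k) ≥ 5·(53k^5 + 32k^4).
Also, for k ≥ 10 we have 5·(53k^5 + 32k^4) ≥ 53(k+1)^5 + 32(k+1)^4, since 5·(53k^5 + 32k^4) − (53(k+1)^5 + 32(k+1)^4) = 212k^5 - 137k^4 - 658k^3 - 722k^2 - 393k - 85, which is nonnegative for all k ≥ 10.
Combining, 5^(k + 1) ≥ 53(k+1)^5 + 32(k+1)^4.
By the principle of mathematical induction, the result holds for all r ≥ 10.
Hence the smallest such N is 10.

N = 10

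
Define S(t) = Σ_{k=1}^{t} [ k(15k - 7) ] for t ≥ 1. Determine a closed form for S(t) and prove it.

S(t) = t(t + 1)(5t - 1)

We claim S(t) = t(t + 1)(5t - 1) for all t ≥ 1.
Base case (t = 1): S(1) = 8, and the closed form gives 8. They agree.
Inductive step: suppose the statement holds for some k ≥ 1, so S(k) = k(5k^2 + 4k - 1).
Then S(k+1) = S(k) + ((k + 1)(15k + 8)) = (k(5k^2 + 4k - 1)) + ((k + 1)(15k + 8)).
Simplifying, S(k+1) = (k + 1)(k + 2)(5k + 4) = (k+1)((k+1) + 1)(5(k+1) - 1),
which is the closed form with t = k+1.
This completes the induction.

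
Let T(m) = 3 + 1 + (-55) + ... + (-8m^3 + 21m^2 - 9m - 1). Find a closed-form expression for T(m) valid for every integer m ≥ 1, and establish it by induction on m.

T(m) = -m(2m^3 - 3m^2 - 4m + 2)

We claim T(m) = -m(2m^3 - 3m^2 - 4m + 2) for all m ≥ 1.
Base step (m = 1): T(1) = 3, and the closed form gives 3. They agree.
For the inductive step, assume it holds for an arbitrary i ≥ 1, so T(i) = i(-2i^3 + 3i^2 + 4i - 2).
Then T(i+1) = T(i) + (-8i^3 - 3i^2 + 9i + 3) = (i(-2i^3 + 3i^2 + 4i - 2)) + (-8i^3 - 3i^2 + 9i + 3).
Simplifying, T(i+1) = -(i + 1)(2i^3 + 3i^2 - 4i - 3) = -(i+1)(2(i+1)^3 - 3(i+1)^2 - 4(i+1) + 2),
which is the closed form with m = i+1.
Hence, by induction on m, the claim holds for every m ≥ 1.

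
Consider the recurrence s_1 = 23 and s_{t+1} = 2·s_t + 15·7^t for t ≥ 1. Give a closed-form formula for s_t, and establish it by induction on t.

Computing the first terms: s_1 = 23, s_2 = 151, s_3 = 1037. This suggests s_t = 2^t + 3·7^t.
For the base case t = 1: the formula gives 23 = 23 = s_1.
For the inductive step, assume it holds for an arbitrary m ≥ 1, so s_m = 2^m + 3·7^m.
Then s_{m+1} = 2·s_m + 15·7^m = 2·(2^m + 3·7^m) + 15·7^m = 2^(m + 1) + 3·7^(m + 1),
which is the claimed formula at t = m+1.
Hence, by induction on t, the claim holds for every t ≥ 1.

s_t = 2^t + 3·7^t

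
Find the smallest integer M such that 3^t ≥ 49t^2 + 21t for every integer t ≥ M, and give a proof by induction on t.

M = 8

At t = 7: 2187 < 2548, so the inequality fails and M ≥ 8. We prove 3^t ≥ 49t^2 + 21t for all t ≥ 8.
Base case (t = 8): 3^t = 6561 and 49t^2 + 21t = 3304, so 6561 ≥ 3304.
Suppose the result is true for t = m, so 3^m ≥ 49m^2 + 21m.
Then 3^(m + 1) = 3·(3^m) ≥ 3·(49m^2 + 21m).
Also, for m ≥ 8 we have 3·(49m^2 + 21m) ≥ 49(m+1)^2 + 21(m+1), since 3·(49m^2 + 21m) − (49(m+1)^2 + 21(m+1)) = 98m^2 - 56m - 70, which is nonnegative for all m ≥ 8.
Combining, 3^(m + 1) ≥ 49(m+1)^2 + 21(m+1).
By the principle of mathematical induction, the result holds for all t ≥ 8.
Hence the smallest such M is 8.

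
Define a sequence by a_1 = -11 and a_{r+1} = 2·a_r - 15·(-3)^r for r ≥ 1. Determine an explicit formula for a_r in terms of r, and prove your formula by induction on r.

Computing the first terms: a_1 = -11, a_2 = 23, a_3 = -89. This suggests a_r = -(-3)^(r + 1) - 2^r.
Base case (r = 1): the formula gives -11 = -11 = a_1.
Inductive step: assume the claim holds for r = p, so a_p = -(-3)^(p + 1) - 2^p.
Then a_{p+1} = 2·a_p - 15·(-3)^p = 2·(-(-3)^(p + 1) - 2^p) - 15·(-3)^p = -(-3)^(p + 2) - 2^(p + 1) = -(-3)^((p+1) + 1) - 2^(p+1),
which is the claimed formula at r = p+1.
By induction, the statement is established for all r ≥ 1.

a_r = -(-3)^(r + 1) - 2^r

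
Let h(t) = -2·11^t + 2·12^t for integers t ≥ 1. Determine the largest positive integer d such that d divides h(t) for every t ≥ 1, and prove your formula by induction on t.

Computing the first values: h(1) = 2 and h(2) = 46; gcd(2, 46) = 2, so d ≤ 2.
We prove 2 | -2·11^t + 2·12^t for all t ≥ 1 by induction on t.
When t = 1: h(1) = 2 = 2·(1), so 2 | h(1).
Suppose the result is true for t = k, i.e. 2 | h(k). Then
h(k+1) − 12·h(k) = (-2·11^(k+1) + 2·12^(k+1)) − 12·(-2·11^k + 2·12^k) = (-2)·11^k·(11 − 12) = (2)·11^k. Since 2 | h(k) by the inductive hypothesis, 2 | 12·h(k); and 2 | 2 since 2 = 2·1. Therefore 2 | h(k+1).
By the principle of mathematical induction, the result holds for all t ≥ 1.
Therefore the largest such d is 2.

d = 2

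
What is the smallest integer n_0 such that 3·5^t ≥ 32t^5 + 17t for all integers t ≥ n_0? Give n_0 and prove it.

At t = 7: 234375 < 537943, so the inequality fails and n_0 ≥ 8. We prove 3·5^t ≥ 32t^5 + 17t for all t ≥ 8.
For the base case t = 8: 3·5^t = 1171875 and 32t^5 + 17t = 1048712, so 1171875 ≥ 1048712.
Suppose the result is true for t = k, so 3·5^k ≥ 32k^5 + 17k.
Then 3·5^(k + 1) = 5·(3·5^k) ≥ 5·(32k^5 + 17k).
Also, for k ≥ 8 we have 5·(32k^5 + 17k) ≥ 32(k+1)^5 + 17(k+1), since 5·(32k^5 + 17k) − (32(k+1)^5 + 17(k+1)) = 128k^5 - 160k^4 - 320k^3 - 320k^2 - 92k - 49, which is nonnegative for all k ≥ 8.
Combining, 3·5^(k + 1) ≥ 32(k+1)^5 + 17(k+1).
Hence, by induction on t, the claim holds for every t ≥ 8.
Hence the smallest such n_0 is 8.

n_0 = 8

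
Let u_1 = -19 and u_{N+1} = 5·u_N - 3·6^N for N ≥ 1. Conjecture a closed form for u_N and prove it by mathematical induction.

u_N = -5^(N - 1) - 3·6^N

Computing the first terms: u_1 = -19, u_2 = -113, u_3 = -673. This suggests u_N = -5^(N - 1) - 3·6^N.
Base case (N = 1): the formula gives -19 = -19 = u_1.
Suppose the result is true for N = k, so u_k = -5^(k - 1) - 3·6^k.
Then u_{k+1} = 5·u_k - 3·6^k = 5·(-5^(k - 1) - 3·6^k) - 3·6^k = -5^k - 3·6^(k + 1) = -5^((k+1) - 1) - 3·6^(k+1),
which is the claimed formula at N = k+1.
By the principle of mathematical induction, the result holds for all N ≥ 1.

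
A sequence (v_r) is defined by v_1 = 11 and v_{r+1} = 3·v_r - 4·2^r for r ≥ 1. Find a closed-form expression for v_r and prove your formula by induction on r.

Computing the first terms: v_1 = 11, v_2 = 25, v_3 = 59. This suggests v_r = 2^(r + 2) + 3^r.
Base step (r = 1): the formula gives 11 = 11 = v_1.
For the inductive step, assume it holds for an arbitrary i ≥ 1, so v_i = 2^(i + 2) + 3^i.
Then v_{i+1} = 3·v_i - 4·2^i = 3·(2^(i + 2) + 3^i) - 4·2^i = 2^(i + 3) + 3^(i + 1) = 2^((i+1) + 2) + 3^(i+1),
which is the claimed formula at r = i+1.
Hence, by induction on r, the claim holds for every r ≥ 1.

v_r = 2^(r + 2) + 3^r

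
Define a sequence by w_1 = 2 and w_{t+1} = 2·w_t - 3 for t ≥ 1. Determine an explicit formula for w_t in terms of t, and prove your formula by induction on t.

w_t = -2^(t - 1) + 3

Computing the first terms: w_1 = 2, w_2 = 1, w_3 = -1. This suggests w_t = -2^(t - 1) + 3.
Base case (t = 1): the formula gives 2 = 2 = w_1.
Suppose the result is true for t = m, so w_m = -2^(m - 1) + 3.
Then w_{m+1} = 2·w_m - 3 = 2·(-2^(m - 1) + 3) - 3 = -2^m + 3 = -2^((m+1) - 1) + 3,
which is the claimed formula at t = m+1.
By the principle of mathematical induction, the result holds for all t ≥ 1.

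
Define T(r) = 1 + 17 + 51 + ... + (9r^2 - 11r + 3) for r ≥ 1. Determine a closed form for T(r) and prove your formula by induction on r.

We claim T(r) = r(3r^2 - r - 1) for all r ≥ 1.
When r = 1: T(1) = 1, and the closed form gives 1. They agree.
Inductive step: assume the claim holds for r = i, so T(i) = i(3i^2 - i - 1).
Then T(i+1) = T(i) + (9i^2 + 7i + 1) = (i(3i^2 - i - 1)) + (9i^2 + 7i + 1).
Simplifying, T(i+1) = (i + 1)(3i^2 + 5i + 1) = (i+1)(3(i+1)^2 - (i+1) - 1),
which is the closed form with r = i+1.
By the principle of mathematical induction, the result holds for all r ≥ 1.

T(r) = r(3r^2 - r - 1)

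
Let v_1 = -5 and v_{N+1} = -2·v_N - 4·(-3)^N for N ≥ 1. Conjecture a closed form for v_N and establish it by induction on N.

Computing the first terms: v_1 = -5, v_2 = 22, v_3 = -80. This suggests v_N = 7(-2)^(N - 1) + 4(-3)^N.
For the base case N = 1: the formula gives -5 = -5 = v_1.
Suppose the result is true for N = i, so v_i = 7(-2)^(i - 1) + 4(-3)^i.
Then v_{i+1} = -2·v_i - 4·(-3)^i = -2·(7(-2)^(i - 1) + 4(-3)^i) - 4·(-3)^i = 7(-2)^i + 4(-3)^(i + 1) = 7(-2)^((i+1) - 1) + 4(-3)^(i+1),
which is the claimed formula at N = i+1.
This completes the induction.

v_N = 7(-2)^(N - 1) + 4(-3)^N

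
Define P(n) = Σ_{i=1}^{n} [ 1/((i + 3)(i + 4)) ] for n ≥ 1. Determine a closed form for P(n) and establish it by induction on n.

P(n) = n/(4(n + 4))

We claim P(n) = n/(4(n + 4)) for all n ≥ 1.
When n = 1: P(1) = 1/20, and the closed form gives 1/20. They agree.
Inductive step: assume the claim holds for n = i, so P(i) = i/(4(i + 4)).
Then P(i+1) = P(i) + (1/((i + 4)(i + 5))) = (i/(4(i + 4))) + (1/((i + 4)(i + 5))).
Simplifying, P(i+1) = (i + 1)/(4(i + 5)) = (i+1)/(4((i+1) + 4)),
which is the closed form with n = i+1.
This completes the induction.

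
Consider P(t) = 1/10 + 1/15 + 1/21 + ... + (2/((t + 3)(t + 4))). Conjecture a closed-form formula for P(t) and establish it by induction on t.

P(t) = t/(2(t + 4))

We claim P(t) = t/(2(t + 4)) for all t ≥ 1.
Base case (t = 1): P(1) = 1/10, and the closed form gives 1/10. They agree.
For the inductive step, assume it holds for an arbitrary r ≥ 1, so P(r) = r/(2(r + 4)).
Then P(r+1) = P(r) + (2/((r + 4)(r + 5))) = (r/(2(r + 4))) + (2/((r + 4)(r + 5))).
Simplifying, P(r+1) = (r + 1)/(2(r + 5)) = (r+1)/(2((r+1) + 4)),
which is the closed form with t = r+1.
This completes the induction.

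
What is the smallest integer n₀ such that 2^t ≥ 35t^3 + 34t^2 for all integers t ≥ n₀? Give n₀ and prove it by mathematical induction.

At t = 17: 131072 < 181781, so the inequality fails and n₀ ≥ 18. We prove 2^t ≥ 35t^3 + 34t^2 for all t ≥ 18.
When t = 18: 2^t = 262144 and 35t^3 + 34t^2 = 215136, so 262144 ≥ 215136.
Suppose the result is true for t = r, so 2^r ≥ 35r^3 + 34r^2.
Then 2^(r + 1) = 2·(2^r) ≥ 2·(35r^3 + 34r^2).
Also, for r ≥ 18 we have 2·(35r^3 + 34r^2) ≥ 35(r+1)^3 + 34(r+1)^2, since 2·(35r^3 + 34r^2) − (35(r+1)^3 + 34(r+1)^2) = 35r^3 - 71r^2 - 173r - 69, which is nonnegative for all r ≥ 18.
Combining, 2^(r + 1) ≥ 35(r+1)^3 + 34(r+1)^2.
Hence, by induction on t, the claim holds for every t ≥ 18.
Hence the smallest such n₀ is 18.

n₀ = 18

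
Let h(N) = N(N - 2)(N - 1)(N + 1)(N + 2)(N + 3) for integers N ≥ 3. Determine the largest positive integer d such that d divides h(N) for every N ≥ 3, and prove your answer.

d = 720

Computing the first values: h(3) = 720 and h(4) = 5040; gcd(720, 5040) = 720, so d ≤ 720.
We prove 720 | N(N - 2)(N - 1)(N + 1)(N + 2)(N + 3) for all N ≥ 3 by induction on N.
Base case (N = 3): h(3) = 720 = 720·(1), so 720 | h(3).
Inductive step: suppose the statement holds for some r ≥ 3, i.e. 720 | h(r). Then
h(r+1) − h(r) = (r-1)·r·(r+1)·(r+2)·(r+3)·(r+4) − (r-2)·(r-1)·r·(r+1)·(r+2)·(r+3) = (r-1)·r·(r+1)·(r+2)·(r+3)·[(r+4) − (r-2)] = 6·(r-1)·r·(r+1)·(r+2)·(r+3). The product of 5 consecutive integers is divisible by (5)! = 120, so h(r+1) − h(r) is divisible by 6·120 = 720. By the inductive hypothesis 720 | h(r), hence 720 | h(r+1).
By induction, the statement is established for all N ≥ 3.
Therefore the largest such d is 720.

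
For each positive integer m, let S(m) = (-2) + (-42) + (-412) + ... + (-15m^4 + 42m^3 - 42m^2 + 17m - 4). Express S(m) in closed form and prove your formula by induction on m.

S(m) = -m(3m^4 - 3m^3 - 2m^2 + 2m + 2)

We claim S(m) = -m(3m^4 - 3m^3 - 2m^2 + 2m + 2) for all m ≥ 1.
Base step (m = 1): S(1) = -2, and the closed form gives -2. They agree.
Inductive step: suppose the statement holds for some p ≥ 1, so S(p) = p(-3p^4 + 3p^3 + 2p^2 - 2p - 2).
Then S(p+1) = S(p) + (-15p^4 - 18p^3 - 6p^2 - p - 2) = (p(-3p^4 + 3p^3 + 2p^2 - 2p - 2)) + (-15p^4 - 18p^3 - 6p^2 - p - 2).
Simplifying, S(p+1) = -(p + 1)(3p^4 + 9p^3 + 7p^2 + p + 2) = -(p+1)(3(p+1)^4 - 3(p+1)^3 - 2(p+1)^2 + 2(p+1) + 2),
which is the closed form with m = p+1.
By the principle of mathematical induction, the result holds for all m ≥ 1.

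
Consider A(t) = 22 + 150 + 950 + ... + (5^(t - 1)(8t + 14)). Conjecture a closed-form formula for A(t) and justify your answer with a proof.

We claim A(t) = 5^t(2t + 3) - 3 for all t ≥ 1.
Base case (t = 1): A(1) = 22, and the closed form gives 22. They agree.
Suppose the result is true for t = r, so A(r) = 5^r(2r + 3) - 3.
Then A(r+1) = A(r) + (5^r(8r + 22)) = (5^r(2r + 3) - 3) + (5^r(8r + 22)).
Simplifying, A(r+1) = 10·5^r·r + 25·5^r - 3 = 5^(r+1)(2(r+1) + 3) - 3,
which is the closed form with t = r+1.
By the principle of mathematical induction, the result holds for all t ≥ 1.

A(t) = 5^t(2t + 3) - 3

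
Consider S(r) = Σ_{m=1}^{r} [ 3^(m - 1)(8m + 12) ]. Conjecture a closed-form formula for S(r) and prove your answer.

We claim S(r) = 4·3^r(r + 1) - 4 for all r ≥ 1.
When r = 1: S(1) = 20, and the closed form gives 20. They agree.
Inductive step: assume the claim holds for r = m, so S(m) = 4·3^m(m + 1) - 4.
Then S(m+1) = S(m) + (3^m(8m + 20)) = (4·3^m(m + 1) - 4) + (3^m(8m + 20)).
Simplifying, S(m+1) = 12·3^m·m + 24·3^m - 4 = 4·3^(m+1)((m+1) + 1) - 4,
which is the closed form with r = m+1.
By induction, the statement is established for all r ≥ 1.

S(r) = 4·3^r(r + 1) - 4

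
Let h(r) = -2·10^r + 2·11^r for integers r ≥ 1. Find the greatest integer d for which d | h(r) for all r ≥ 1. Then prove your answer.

Computing the first values: h(1) = 2 and h(2) = 42; gcd(2, 42) = 2, so d ≤ 2.
We prove 2 | -2·10^r + 2·11^r for all r ≥ 1 by induction on r.
Base step (r = 1): h(1) = 2 = 2·(1), so 2 | h(1).
Inductive step: assume the claim holds for r = j, i.e. 2 | h(j). Then
h(j+1) − 11·h(j) = (-2·10^(j+1) + 2·11^(j+1)) − 11·(-2·10^j + 2·11^j) = (-2)·10^j·(10 − 11) = (2)·10^j. Since 2 | h(j) by the inductive hypothesis, 2 | 11·h(j); and 2 | 2 since 2 = 2·1. Therefore 2 | h(j+1).
Hence, by induction on r, the claim holds for every r ≥ 1.
Therefore the largest such d is 2.

d = 2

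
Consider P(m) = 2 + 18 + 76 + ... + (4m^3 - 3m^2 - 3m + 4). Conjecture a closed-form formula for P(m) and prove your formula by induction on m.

P(m) = m(m^3 + m^2 - 2m + 2)

We claim P(m) = m(m^3 + m^2 - 2m + 2) for all m ≥ 1.
Base step (m = 1): P(1) = 2, and the closed form gives 2. They agree.
Inductive step: suppose the statement holds for some j ≥ 1, so P(j) = j(j^3 + j^2 - 2j + 2).
Then P(j+1) = P(j) + (4j^3 + 9j^2 + 3j + 2) = (j(j^3 + j^2 - 2j + 2)) + (4j^3 + 9j^2 + 3j + 2).
Simplifying, P(j+1) = (j + 1)(j^3 + 4j^2 + 3j + 2) = (j+1)((j+1)^3 + (j+1)^2 - 2(j+1) + 2),
which is the closed form with m = j+1.
Hence, by induction on m, the claim holds for every m ≥ 1.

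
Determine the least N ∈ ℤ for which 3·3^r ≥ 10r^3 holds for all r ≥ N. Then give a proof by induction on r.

N = 6

At r = 5: 729 < 1250, so the inequality fails and N ≥ 6. We prove 3·3^r ≥ 10r^3 for all r ≥ 6.
Base case (r = 6): 3·3^r = 2187 and 10r^3 = 2160, so 2187 ≥ 2160.
Inductive step: assume the claim holds for r = p, so 3·3^p ≥ 10p^3.
Then 3·3^(p + 1) = 3·(3·3^p) ≥ 3·(10p^3).
Also, for p ≥ 6 we have 3·(10p^3) ≥ 10(p+1)^3, since 3 ≥ (1 + 1/p)^3 for all p ≥ 6.
Combining, 3·3^(p + 1) ≥ 10(p+1)^3.
Hence, by induction on r, the claim holds for every r ≥ 6.
Hence the smallest such N is 6.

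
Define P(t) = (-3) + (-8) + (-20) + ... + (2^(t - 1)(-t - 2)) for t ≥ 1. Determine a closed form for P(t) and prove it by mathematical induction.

P(t) = -2^t(t + 1) + 1

We claim P(t) = -2^t(t + 1) + 1 for all t ≥ 1.
When t = 1: P(1) = -3, and the closed form gives -3. They agree.
Suppose the result is true for t = p, so P(p) = -2^p(p + 1) + 1.
Then P(p+1) = P(p) + (2^p(-p - 3)) = (-2^p(p + 1) + 1) + (2^p(-p - 3)).
Simplifying, P(p+1) = -2^(p + 1)p - 2^(p + 2) + 1 = -2^(p+1)((p+1) + 1) + 1,
which is the closed form with t = p+1.
This completes the induction.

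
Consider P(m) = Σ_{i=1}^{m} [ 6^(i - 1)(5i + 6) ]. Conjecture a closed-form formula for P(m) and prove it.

We claim P(m) = 6^m(m + 1) - 1 for all m ≥ 1.
For the base case m = 1: P(1) = 11, and the closed form gives 11. They agree.
Inductive step: suppose the statement holds for some i ≥ 1, so P(i) = 6^i(i + 1) - 1.
Then P(i+1) = P(i) + (6^i(5i + 11)) = (6^i(i + 1) - 1) + (6^i(5i + 11)).
Simplifying, P(i+1) = 6·6^i·i + 12·6^i - 1 = 6^(i+1)((i+1) + 1) - 1,
which is the closed form with m = i+1.
Hence, by induction on m, the claim holds for every m ≥ 1.

P(m) = 6^m(m + 1) - 1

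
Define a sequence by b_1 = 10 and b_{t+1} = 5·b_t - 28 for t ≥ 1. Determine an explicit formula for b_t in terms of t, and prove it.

b_t = 3·5^(t - 1) + 7

Computing the first terms: b_1 = 10, b_2 = 22, b_3 = 82. This suggests b_t = 3·5^(t - 1) + 7.
When t = 1: the formula gives 10 = 10 = b_1.
Suppose the result is true for t = k, so b_k = 3·5^(k - 1) + 7.
Then b_{k+1} = 5·b_k - 28 = 5·(3·5^(k - 1) + 7) - 28 = 3·5^k + 7 = 3·5^((k+1) - 1) + 7,
which is the claimed formula at t = k+1.
This completes the induction.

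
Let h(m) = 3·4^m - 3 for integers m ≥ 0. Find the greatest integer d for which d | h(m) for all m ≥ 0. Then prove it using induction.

d = 9

Computing the first values: h(0) = 0 and h(1) = 9; gcd(0, 9) = 9, so d ≤ 9.
We prove 9 | 3·4^m - 3 for all m ≥ 0 by induction on m.
Base step (m = 0): h(0) = 0 = 9·(0), so 9 | h(0).
Inductive step: suppose the statement holds for some i ≥ 0, i.e. 9 | h(i). Then
h(i+1) = 3·4^(i+1) - 3 = 4·(3·4^i - 3) + 9 = 4·h(i) + 9. The first term is divisible by 9 by the inductive hypothesis, and 9 is divisible by 9. Hence 9 | h(i+1).
Hence, by induction on m, the claim holds for every m ≥ 0.
Therefore the largest such d is 9.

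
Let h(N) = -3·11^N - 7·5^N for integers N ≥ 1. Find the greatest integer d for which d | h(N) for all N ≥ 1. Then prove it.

d = 2

Computing the first values: h(1) = -68 and h(2) = -538; gcd(-68, -538) = 2, so d ≤ 2.
We prove 2 | -3·11^N - 7·5^N for all N ≥ 1 by induction on N.
For the base case N = 1: h(1) = -68 = 2·(-34), so 2 | h(1).
For the inductive step, assume it holds for an arbitrary k ≥ 1, i.e. 2 | h(k). Then
h(k+1) − 11·h(k) = (-3·11^(k+1) - 7·5^(k+1)) − 11·(-3·11^k - 7·5^k) = (-7)·5^k·(5 − 11) = (42)·5^k. Since 2 | h(k) by the inductive hypothesis, 2 | 11·h(k); and 2 | 42 since 42 = 2·21. Therefore 2 | h(k+1).
This completes the induction.
Therefore the largest such d is 2.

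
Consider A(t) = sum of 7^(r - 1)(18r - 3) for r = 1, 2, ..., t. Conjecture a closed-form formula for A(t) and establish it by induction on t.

A(t) = 7^t(3t - 1) + 1

We claim A(t) = 7^t(3t - 1) + 1 for all t ≥ 1.
Base case (t = 1): A(1) = 15, and the closed form gives 15. They agree.
Inductive step: suppose the statement holds for some r ≥ 1, so A(r) = 7^r(3r - 1) + 1.
Then A(r+1) = A(r) + (7^r(18r + 15)) = (7^r(3r - 1) + 1) + (7^r(18r + 15)).
Simplifying, A(r+1) = 21·7^r·r + 14·7^r + 1 = 7^(r+1)(3(r+1) - 1) + 1,
which is the closed form with t = r+1.
This completes the induction.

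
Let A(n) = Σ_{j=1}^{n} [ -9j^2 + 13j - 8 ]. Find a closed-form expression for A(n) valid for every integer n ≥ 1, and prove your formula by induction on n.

We claim A(n) = -n(3n^2 - 2n + 3) for all n ≥ 1.
Base step (n = 1): A(1) = -4, and the closed form gives -4. They agree.
Inductive step: suppose the statement holds for some j ≥ 1, so A(j) = j(-3j^2 + 2j - 3).
Then A(j+1) = A(j) + (13j - 9(j + 1)^2 + 5) = (j(-3j^2 + 2j - 3)) + (13j - 9(j + 1)^2 + 5).
Simplifying, A(j+1) = -(j + 1)(3j^2 + 4j + 4) = -(j+1)(3(j+1)^2 - 2(j+1) + 3),
which is the closed form with n = j+1.
This completes the induction.

A(n) = -n(3n^2 - 2n + 3)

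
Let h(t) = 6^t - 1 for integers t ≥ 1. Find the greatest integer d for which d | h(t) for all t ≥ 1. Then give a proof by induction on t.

d = 5

Computing the first values: h(1) = 5 and h(2) = 35; gcd(5, 35) = 5, so d ≤ 5.
We prove 5 | 6^t - 1 for all t ≥ 1 by induction on t.
Base step (t = 1): h(1) = 5 = 5·(1), so 5 | h(1).
Inductive step: suppose the statement holds for some p ≥ 1, i.e. 5 | h(p). Then
6^{p+1} − 1^{p+1} = 6·6^p − 1·1^p = 6·(6^p − 1^p) + (5)·1^p. The first term is divisible by 5 by the inductive hypothesis, and the second term (5)·1^p is divisible by 5 since 5 | 5. Hence 5 | h(p+1).
This completes the induction.
Therefore the largest such d is 5.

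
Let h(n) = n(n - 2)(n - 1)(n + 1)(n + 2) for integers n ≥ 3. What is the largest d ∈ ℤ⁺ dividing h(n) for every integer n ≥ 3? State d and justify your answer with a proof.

d = 120

Computing the first values: h(3) = 120 and h(4) = 720; gcd(120, 720) = 120, so d ≤ 120.
We prove 120 | n(n - 2)(n - 1)(n + 1)(n + 2) for all n ≥ 3 by induction on n.
Base case (n = 3): h(3) = 120 = 120·(1), so 120 | h(3).
Inductive step: assume the claim holds for n = i, i.e. 120 | h(i). Then
h(i+1) − h(i) = (i-1)·i·(i+1)·(i+2)·(i+3) − (i-2)·(i-1)·i·(i+1)·(i+2) = (i-1)·i·(i+1)·(i+2)·[(i+3) − (i-2)] = 5·(i-1)·i·(i+1)·(i+2). The product of 4 consecutive integers is divisible by (4)! = 24, so h(i+1) − h(i) is divisible by 5·24 = 120. By the inductive hypothesis 120 | h(i), hence 120 | h(i+1).
By induction, the statement is established for all n ≥ 3.
Therefore the largest such d is 120.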